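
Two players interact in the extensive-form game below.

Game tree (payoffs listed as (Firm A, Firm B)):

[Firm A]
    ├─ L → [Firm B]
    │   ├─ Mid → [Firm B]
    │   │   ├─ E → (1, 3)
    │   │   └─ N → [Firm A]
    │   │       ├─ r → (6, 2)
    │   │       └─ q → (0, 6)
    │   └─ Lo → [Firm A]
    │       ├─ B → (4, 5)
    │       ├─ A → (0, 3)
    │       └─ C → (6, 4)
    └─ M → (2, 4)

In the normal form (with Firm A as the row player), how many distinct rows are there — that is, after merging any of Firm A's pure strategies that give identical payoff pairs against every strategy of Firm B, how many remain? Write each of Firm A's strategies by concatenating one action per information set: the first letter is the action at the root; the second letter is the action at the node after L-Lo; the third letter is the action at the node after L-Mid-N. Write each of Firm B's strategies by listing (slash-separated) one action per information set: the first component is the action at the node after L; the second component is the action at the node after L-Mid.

7

Firm A has 12 pure strategies: LBr, LBq, LAr, LAq, LCr, LCq, MBr, MBq, MAr, MAq, MCr, MCq. Columns: Mid/E, Mid/N, Lo/E, Lo/N.
{LBr} → row (1,3) (6,2) (4,5) (4,5)
{LBq} → row (1,3) (0,6) (4,5) (4,5)
{LAr} → row (1,3) (6,2) (0,3) (0,3)
{LAq} → row (1,3) (0,6) (0,3) (0,3)
{LCr} → row (1,3) (6,2) (6,4) (6,4)
{LCq} → row (1,3) (0,6) (6,4) (6,4)
{MBr, MBq, MAr, MAq, MCr, MCq} → row (2,4) (2,4) (2,4) (2,4)
That's 7 distinct rows out of 12 strategies.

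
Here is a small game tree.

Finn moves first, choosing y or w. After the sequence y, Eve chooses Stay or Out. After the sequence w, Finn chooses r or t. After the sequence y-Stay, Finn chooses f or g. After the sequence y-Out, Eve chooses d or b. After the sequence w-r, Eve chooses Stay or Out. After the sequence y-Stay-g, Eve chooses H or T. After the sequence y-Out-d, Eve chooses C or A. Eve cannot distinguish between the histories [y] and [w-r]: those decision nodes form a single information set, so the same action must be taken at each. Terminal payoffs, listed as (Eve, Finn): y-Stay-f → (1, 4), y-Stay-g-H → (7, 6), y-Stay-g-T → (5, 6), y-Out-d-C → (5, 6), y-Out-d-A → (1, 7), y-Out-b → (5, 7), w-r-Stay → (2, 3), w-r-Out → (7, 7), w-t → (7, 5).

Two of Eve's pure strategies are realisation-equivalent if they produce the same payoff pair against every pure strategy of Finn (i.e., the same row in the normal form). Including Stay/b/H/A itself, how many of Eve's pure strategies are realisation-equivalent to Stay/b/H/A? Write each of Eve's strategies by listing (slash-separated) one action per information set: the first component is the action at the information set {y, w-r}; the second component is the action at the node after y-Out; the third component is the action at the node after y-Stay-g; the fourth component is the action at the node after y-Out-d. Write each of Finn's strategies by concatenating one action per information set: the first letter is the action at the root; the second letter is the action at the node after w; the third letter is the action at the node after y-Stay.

Row for Stay/b/H/A (columns yrf, yrg, ytf, ytg, wrf, wrg, wtf, wtg): (1,4) (7,6) (1,4) (7,6) (2,3) (2,3) (7,5) (7,5).
Under Stay/b/H/A, Eve's choice at the node after y-Out and at the node after y-Out-d can never be reached regardless of what Finn does, so varying those choices leaves every outcome unchanged.
Holding the reachable choices fixed and varying the unreachable ones freely already gives 2 × 2 = 4 equivalent strategies.
No other strategy reproduces this row, so those 4 are the full class: Stay/d/H/C, Stay/d/H/A, Stay/b/H/C, Stay/b/H/A.

4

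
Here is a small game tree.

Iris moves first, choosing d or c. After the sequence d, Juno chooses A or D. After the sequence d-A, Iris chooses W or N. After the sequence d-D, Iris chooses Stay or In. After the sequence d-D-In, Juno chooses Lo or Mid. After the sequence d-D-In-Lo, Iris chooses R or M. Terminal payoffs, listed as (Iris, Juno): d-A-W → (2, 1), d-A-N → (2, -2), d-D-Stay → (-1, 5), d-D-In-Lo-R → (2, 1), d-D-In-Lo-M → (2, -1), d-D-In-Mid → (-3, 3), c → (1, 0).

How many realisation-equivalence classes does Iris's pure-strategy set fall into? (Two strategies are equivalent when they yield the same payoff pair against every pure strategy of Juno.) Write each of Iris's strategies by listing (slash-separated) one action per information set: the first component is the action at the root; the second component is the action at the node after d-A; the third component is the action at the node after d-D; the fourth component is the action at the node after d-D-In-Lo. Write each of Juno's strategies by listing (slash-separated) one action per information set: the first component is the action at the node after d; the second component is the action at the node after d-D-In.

Iris has 16 pure strategies: d/W/Stay/R, d/W/Stay/M, d/W/In/R, d/W/In/M, d/N/Stay/R, d/N/Stay/M, d/N/In/R, d/N/In/M, c/W/Stay/R, c/W/Stay/M, c/W/In/R, c/W/In/M, c/N/Stay/R, c/N/Stay/M, c/N/In/R, c/N/In/M. Columns: A/Lo, A/Mid, D/Lo, D/Mid.
{d/W/Stay/R, d/W/Stay/M} → row (2,1) (2,1) (-1,5) (-1,5)
{d/W/In/R} → row (2,1) (2,1) (2,1) (-3,3)
{d/W/In/M} → row (2,1) (2,1) (2,-1) (-3,3)
{d/N/Stay/R, d/N/Stay/M} → row (2,-2) (2,-2) (-1,5) (-1,5)
{d/N/In/R} → row (2,-2) (2,-2) (2,1) (-3,3)
{d/N/In/M} → row (2,-2) (2,-2) (2,-1) (-3,3)
{c/W/Stay/R, c/W/Stay/M, c/W/In/R, c/W/In/M, c/N/Stay/R, c/N/Stay/M, c/N/In/R, c/N/In/M} → row (1,0) (1,0) (1,0) (1,0)
That's 7 distinct rows out of 16 strategies.

7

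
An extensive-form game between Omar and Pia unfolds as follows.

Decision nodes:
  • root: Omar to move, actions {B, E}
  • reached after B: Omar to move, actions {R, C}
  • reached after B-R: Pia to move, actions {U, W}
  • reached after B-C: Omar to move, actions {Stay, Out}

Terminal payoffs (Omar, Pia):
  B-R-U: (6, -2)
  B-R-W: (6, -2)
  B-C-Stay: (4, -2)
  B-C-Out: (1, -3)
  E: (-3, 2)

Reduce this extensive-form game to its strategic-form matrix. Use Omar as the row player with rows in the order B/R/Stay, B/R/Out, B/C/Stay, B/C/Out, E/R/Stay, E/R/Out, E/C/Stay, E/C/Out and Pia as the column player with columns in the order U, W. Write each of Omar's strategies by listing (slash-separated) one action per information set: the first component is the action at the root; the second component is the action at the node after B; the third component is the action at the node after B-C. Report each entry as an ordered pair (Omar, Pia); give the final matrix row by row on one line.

                U        W
B/R/Stay   (6,-2)   (6,-2)
 B/R/Out   (6,-2)   (6,-2)
B/C/Stay   (4,-2)   (4,-2)
 B/C/Out   (1,-3)   (1,-3)
E/R/Stay   (-3,2)   (-3,2)
 E/R/Out   (-3,2)   (-3,2)
E/C/Stay   (-3,2)   (-3,2)
 E/C/Out   (-3,2)   (-3,2)

B/R/Stay: (6,-2) (6,-2) | B/R/Out: (6,-2) (6,-2) | B/C/Stay: (4,-2) (4,-2) | B/C/Out: (1,-3) (1,-3) | E/R/Stay: (-3,2) (-3,2) | E/R/Out: (-3,2) (-3,2) | E/C/Stay: (-3,2) (-3,2) | E/C/Out: (-3,2) (-3,2)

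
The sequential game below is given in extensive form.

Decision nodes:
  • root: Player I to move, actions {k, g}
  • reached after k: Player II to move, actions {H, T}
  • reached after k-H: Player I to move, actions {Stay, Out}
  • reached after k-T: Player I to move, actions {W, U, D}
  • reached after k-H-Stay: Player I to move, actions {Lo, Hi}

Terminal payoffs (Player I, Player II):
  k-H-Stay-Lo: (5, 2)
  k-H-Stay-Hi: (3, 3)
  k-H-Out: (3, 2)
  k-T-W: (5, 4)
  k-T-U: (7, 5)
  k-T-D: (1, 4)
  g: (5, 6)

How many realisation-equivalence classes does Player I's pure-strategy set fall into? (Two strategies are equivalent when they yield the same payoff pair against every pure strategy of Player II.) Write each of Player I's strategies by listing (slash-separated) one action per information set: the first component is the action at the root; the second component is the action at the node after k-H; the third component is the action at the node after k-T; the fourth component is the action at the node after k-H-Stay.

10

Player I has 24 pure strategies: k/Stay/W/Lo, k/Stay/W/Hi, k/Stay/U/Lo, k/Stay/U/Hi, k/Stay/D/Lo, k/Stay/D/Hi, k/Out/W/Lo, k/Out/W/Hi, k/Out/U/Lo, k/Out/U/Hi, k/Out/D/Lo, k/Out/D/Hi, g/Stay/W/Lo, g/Stay/W/Hi, g/Stay/U/Lo, g/Stay/U/Hi, g/Stay/D/Lo, g/Stay/D/Hi, g/Out/W/Lo, g/Out/W/Hi, g/Out/U/Lo, g/Out/U/Hi, g/Out/D/Lo, g/Out/D/Hi. Columns: H, T.
{k/Stay/W/Lo} → row (5,2) (5,4)
{k/Stay/W/Hi} → row (3,3) (5,4)
{k/Stay/U/Lo} → row (5,2) (7,5)
{k/Stay/U/Hi} → row (3,3) (7,5)
{k/Stay/D/Lo} → row (5,2) (1,4)
{k/Stay/D/Hi} → row (3,3) (1,4)
{k/Out/W/Lo, k/Out/W/Hi} → row (3,2) (5,4)
{k/Out/U/Lo, k/Out/U/Hi} → row (3,2) (7,5)
{k/Out/D/Lo, k/Out/D/Hi} → row (3,2) (1,4)
{g/Stay/W/Lo, g/Stay/W/Hi, g/Stay/U/Lo, g/Stay/U/Hi, g/Stay/D/Lo, g/Stay/D/Hi, g/Out/W/Lo, g/Out/W/Hi, g/Out/U/Lo, g/Out/U/Hi, g/Out/D/Lo, g/Out/D/Hi} → row (5,6) (5,6)
That's 10 distinct rows out of 24 strategies.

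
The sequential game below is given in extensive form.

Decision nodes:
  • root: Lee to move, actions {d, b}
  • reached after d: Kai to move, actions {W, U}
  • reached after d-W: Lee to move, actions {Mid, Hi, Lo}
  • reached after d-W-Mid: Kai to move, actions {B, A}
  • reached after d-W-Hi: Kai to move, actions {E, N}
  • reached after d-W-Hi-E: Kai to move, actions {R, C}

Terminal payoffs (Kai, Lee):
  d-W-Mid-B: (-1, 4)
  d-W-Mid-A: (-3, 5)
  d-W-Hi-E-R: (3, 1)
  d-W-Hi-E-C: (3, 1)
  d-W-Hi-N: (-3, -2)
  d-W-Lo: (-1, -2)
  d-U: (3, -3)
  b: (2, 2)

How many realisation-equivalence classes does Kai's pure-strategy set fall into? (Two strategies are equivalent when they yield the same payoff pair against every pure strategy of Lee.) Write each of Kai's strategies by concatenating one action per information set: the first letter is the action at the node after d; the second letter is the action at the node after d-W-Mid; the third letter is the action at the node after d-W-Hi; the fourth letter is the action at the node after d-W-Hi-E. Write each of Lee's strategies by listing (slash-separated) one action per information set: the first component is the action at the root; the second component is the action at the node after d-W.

Kai has 16 pure strategies: WBER, WBEC, WBNR, WBNC, WAER, WAEC, WANR, WANC, UBER, UBEC, UBNR, UBNC, UAER, UAEC, UANR, UANC. Columns: d/Mid, d/Hi, d/Lo, b/Mid, b/Hi, b/Lo.
{WBER, WBEC} → row (-1,4) (3,1) (-1,-2) (2,2) (2,2) (2,2)
{WBNR, WBNC} → row (-1,4) (-3,-2) (-1,-2) (2,2) (2,2) (2,2)
{WAER, WAEC} → row (-3,5) (3,1) (-1,-2) (2,2) (2,2) (2,2)
{WANR, WANC} → row (-3,5) (-3,-2) (-1,-2) (2,2) (2,2) (2,2)
{UBER, UBEC, UBNR, UBNC, UAER, UAEC, UANR, UANC} → row (3,-3) (3,-3) (3,-3) (2,2) (2,2) (2,2)
That's 5 distinct rows out of 16 strategies.

5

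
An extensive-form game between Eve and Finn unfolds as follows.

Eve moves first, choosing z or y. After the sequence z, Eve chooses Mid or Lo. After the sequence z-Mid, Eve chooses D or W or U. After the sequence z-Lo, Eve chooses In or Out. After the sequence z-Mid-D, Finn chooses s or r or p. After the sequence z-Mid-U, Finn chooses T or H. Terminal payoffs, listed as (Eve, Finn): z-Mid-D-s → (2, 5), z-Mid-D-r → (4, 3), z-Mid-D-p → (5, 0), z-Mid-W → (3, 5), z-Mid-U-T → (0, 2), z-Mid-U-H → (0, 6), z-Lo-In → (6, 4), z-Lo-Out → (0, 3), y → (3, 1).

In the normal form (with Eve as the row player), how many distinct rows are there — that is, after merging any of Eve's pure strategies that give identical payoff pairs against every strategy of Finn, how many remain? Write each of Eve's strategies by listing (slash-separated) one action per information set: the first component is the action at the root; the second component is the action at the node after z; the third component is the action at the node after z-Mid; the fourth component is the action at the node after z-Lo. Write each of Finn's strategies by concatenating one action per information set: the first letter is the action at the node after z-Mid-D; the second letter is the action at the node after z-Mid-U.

6

Eve has 24 pure strategies: z/Mid/D/In, z/Mid/D/Out, z/Mid/W/In, z/Mid/W/Out, z/Mid/U/In, z/Mid/U/Out, z/Lo/D/In, z/Lo/D/Out, z/Lo/W/In, z/Lo/W/Out, z/Lo/U/In, z/Lo/U/Out, y/Mid/D/In, y/Mid/D/Out, y/Mid/W/In, y/Mid/W/Out, y/Mid/U/In, y/Mid/U/Out, y/Lo/D/In, y/Lo/D/Out, y/Lo/W/In, y/Lo/W/Out, y/Lo/U/In, y/Lo/U/Out. Columns: sT, sH, rT, rH, pT, pH.
{z/Mid/D/In, z/Mid/D/Out} → row (2,5) (2,5) (4,3) (4,3) (5,0) (5,0)
{z/Mid/W/In, z/Mid/W/Out} → row (3,5) (3,5) (3,5) (3,5) (3,5) (3,5)
{z/Mid/U/In, z/Mid/U/Out} → row (0,2) (0,6) (0,2) (0,6) (0,2) (0,6)
{z/Lo/D/In, z/Lo/W/In, z/Lo/U/In} → row (6,4) (6,4) (6,4) (6,4) (6,4) (6,4)
{z/Lo/D/Out, z/Lo/W/Out, z/Lo/U/Out} → row (0,3) (0,3) (0,3) (0,3) (0,3) (0,3)
{y/Mid/D/In, y/Mid/D/Out, y/Mid/W/In, y/Mid/W/Out, y/Mid/U/In, y/Mid/U/Out, y/Lo/D/In, y/Lo/D/Out, y/Lo/W/In, y/Lo/W/Out, y/Lo/U/In, y/Lo/U/Out} → row (3,1) (3,1) (3,1) (3,1) (3,1) (3,1)
That's 6 distinct rows out of 24 strategies.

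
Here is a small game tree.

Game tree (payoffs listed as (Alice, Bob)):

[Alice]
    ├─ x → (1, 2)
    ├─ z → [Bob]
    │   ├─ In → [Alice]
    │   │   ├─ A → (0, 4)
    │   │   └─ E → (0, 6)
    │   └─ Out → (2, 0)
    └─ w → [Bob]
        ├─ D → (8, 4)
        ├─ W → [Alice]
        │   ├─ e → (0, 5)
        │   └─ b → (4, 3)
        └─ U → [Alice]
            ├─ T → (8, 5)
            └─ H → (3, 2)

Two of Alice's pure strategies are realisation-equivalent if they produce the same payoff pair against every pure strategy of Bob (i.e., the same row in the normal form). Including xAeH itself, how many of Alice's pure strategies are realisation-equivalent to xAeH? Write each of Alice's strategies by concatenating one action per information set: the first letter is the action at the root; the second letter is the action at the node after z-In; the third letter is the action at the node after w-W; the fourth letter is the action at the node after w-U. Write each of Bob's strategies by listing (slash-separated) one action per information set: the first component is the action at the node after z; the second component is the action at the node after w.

8

Row for xAeH (columns In/D, In/W, In/U, Out/D, Out/W, Out/U): (1,2) (1,2) (1,2) (1,2) (1,2) (1,2).
Under xAeH, Alice's choice at the node after z-In and at the node after w-W and at the node after w-U can never be reached regardless of what Bob does, so varying those choices leaves every outcome unchanged.
Holding the reachable choices fixed and varying the unreachable ones freely already gives 2 × 2 × 2 = 8 equivalent strategies.
No other strategy reproduces this row, so those 8 are the full class: xAeT, xAeH, xAbT, xAbH, xEeT, xEeH, xEbT, xEbH.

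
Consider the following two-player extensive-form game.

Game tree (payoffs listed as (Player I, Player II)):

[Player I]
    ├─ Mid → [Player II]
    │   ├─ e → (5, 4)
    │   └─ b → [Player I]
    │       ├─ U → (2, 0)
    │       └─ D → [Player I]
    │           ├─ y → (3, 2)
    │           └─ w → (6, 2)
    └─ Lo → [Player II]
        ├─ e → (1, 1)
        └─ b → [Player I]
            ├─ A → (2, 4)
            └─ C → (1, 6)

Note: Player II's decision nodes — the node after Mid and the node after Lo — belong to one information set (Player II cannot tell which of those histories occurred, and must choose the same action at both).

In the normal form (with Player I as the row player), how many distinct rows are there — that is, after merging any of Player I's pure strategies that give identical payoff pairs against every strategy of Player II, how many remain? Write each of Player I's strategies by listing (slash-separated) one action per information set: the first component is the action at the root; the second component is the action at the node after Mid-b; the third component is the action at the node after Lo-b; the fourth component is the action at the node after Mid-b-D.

5

Player I has 16 pure strategies: Mid/U/A/y, Mid/U/A/w, Mid/U/C/y, Mid/U/C/w, Mid/D/A/y, Mid/D/A/w, Mid/D/C/y, Mid/D/C/w, Lo/U/A/y, Lo/U/A/w, Lo/U/C/y, Lo/U/C/w, Lo/D/A/y, Lo/D/A/w, Lo/D/C/y, Lo/D/C/w. Columns: e, b.
{Mid/U/A/y, Mid/U/A/w, Mid/U/C/y, Mid/U/C/w} → row (5,4) (2,0)
{Mid/D/A/y, Mid/D/C/y} → row (5,4) (3,2)
{Mid/D/A/w, Mid/D/C/w} → row (5,4) (6,2)
{Lo/U/A/y, Lo/U/A/w, Lo/D/A/y, Lo/D/A/w} → row (1,1) (2,4)
{Lo/U/C/y, Lo/U/C/w, Lo/D/C/y, Lo/D/C/w} → row (1,1) (1,6)
That's 5 distinct rows out of 16 strategies.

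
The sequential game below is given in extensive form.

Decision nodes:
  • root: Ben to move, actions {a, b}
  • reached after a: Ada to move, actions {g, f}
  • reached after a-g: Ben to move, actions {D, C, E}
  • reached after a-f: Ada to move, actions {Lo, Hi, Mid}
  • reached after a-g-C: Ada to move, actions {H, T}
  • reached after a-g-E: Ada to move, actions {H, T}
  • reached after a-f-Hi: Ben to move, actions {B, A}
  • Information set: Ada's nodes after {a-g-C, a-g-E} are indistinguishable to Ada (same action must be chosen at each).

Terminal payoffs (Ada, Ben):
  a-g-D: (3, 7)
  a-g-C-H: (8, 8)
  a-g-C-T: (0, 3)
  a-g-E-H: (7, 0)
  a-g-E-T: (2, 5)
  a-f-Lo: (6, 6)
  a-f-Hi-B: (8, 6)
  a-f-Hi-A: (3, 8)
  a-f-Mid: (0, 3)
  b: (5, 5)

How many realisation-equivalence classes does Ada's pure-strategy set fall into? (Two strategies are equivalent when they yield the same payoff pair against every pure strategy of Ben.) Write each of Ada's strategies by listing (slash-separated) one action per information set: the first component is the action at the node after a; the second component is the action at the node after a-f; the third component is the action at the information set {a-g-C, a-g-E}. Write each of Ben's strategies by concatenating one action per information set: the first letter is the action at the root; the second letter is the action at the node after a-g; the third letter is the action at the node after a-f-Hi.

Ada has 12 pure strategies: g/Lo/H, g/Lo/T, g/Hi/H, g/Hi/T, g/Mid/H, g/Mid/T, f/Lo/H, f/Lo/T, f/Hi/H, f/Hi/T, f/Mid/H, f/Mid/T. Columns: aDB, aDA, aCB, aCA, aEB, aEA, bDB, bDA, bCB, bCA, bEB, bEA.
{g/Lo/H, g/Hi/H, g/Mid/H} → row (3,7) (3,7) (8,8) (8,8) (7,0) (7,0) (5,5) (5,5) (5,5) (5,5) (5,5) (5,5)
{g/Lo/T, g/Hi/T, g/Mid/T} → row (3,7) (3,7) (0,3) (0,3) (2,5) (2,5) (5,5) (5,5) (5,5) (5,5) (5,5) (5,5)
{f/Lo/H, f/Lo/T} → row (6,6) (6,6) (6,6) (6,6) (6,6) (6,6) (5,5) (5,5) (5,5) (5,5) (5,5) (5,5)
{f/Hi/H, f/Hi/T} → row (8,6) (3,8) (8,6) (3,8) (8,6) (3,8) (5,5) (5,5) (5,5) (5,5) (5,5) (5,5)
{f/Mid/H, f/Mid/T} → row (0,3) (0,3) (0,3) (0,3) (0,3) (0,3) (5,5) (5,5) (5,5) (5,5) (5,5) (5,5)
That's 5 distinct rows out of 12 strategies.

5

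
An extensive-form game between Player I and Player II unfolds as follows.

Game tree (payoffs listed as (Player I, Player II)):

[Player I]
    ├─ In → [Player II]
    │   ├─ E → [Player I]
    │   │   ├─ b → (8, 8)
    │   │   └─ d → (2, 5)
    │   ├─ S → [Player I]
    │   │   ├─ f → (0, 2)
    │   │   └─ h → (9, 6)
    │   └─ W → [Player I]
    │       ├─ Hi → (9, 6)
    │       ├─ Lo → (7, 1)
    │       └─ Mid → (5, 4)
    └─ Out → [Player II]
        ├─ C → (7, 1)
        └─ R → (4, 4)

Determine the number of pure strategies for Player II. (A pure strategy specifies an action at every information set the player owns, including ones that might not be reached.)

Player II owns the node after In with actions {E, S, W} — three choices.
Player II owns the node after Out with actions {C, R} — two choices.
A pure strategy fixes one action at each information set independently, so the count is the product 3 × 2 = 6.

6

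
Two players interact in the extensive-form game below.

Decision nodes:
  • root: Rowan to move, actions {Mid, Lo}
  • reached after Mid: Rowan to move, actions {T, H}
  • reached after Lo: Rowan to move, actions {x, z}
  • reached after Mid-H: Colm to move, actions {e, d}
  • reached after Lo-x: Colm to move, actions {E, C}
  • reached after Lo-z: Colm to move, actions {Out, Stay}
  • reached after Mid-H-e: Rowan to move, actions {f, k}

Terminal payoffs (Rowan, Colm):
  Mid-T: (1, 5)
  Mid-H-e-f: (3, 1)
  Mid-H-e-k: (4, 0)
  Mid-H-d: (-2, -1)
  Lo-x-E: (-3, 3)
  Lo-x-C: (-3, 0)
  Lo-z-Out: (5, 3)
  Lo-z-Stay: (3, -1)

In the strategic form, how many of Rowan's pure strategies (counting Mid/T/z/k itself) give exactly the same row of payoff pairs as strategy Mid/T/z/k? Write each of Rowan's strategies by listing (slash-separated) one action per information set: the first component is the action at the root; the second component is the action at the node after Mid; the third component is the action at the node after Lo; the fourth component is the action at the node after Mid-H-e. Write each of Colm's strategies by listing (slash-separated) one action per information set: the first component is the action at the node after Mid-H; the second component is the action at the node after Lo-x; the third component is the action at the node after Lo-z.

Row for Mid/T/z/k (columns e/E/Out, e/E/Stay, e/C/Out, e/C/Stay, d/E/Out, d/E/Stay, d/C/Out, d/C/Stay): (1,5) (1,5) (1,5) (1,5) (1,5) (1,5) (1,5) (1,5).
Under Mid/T/z/k, Rowan's choice at the node after Lo and at the node after Mid-H-e can never be reached regardless of what Colm does, so varying those choices leaves every outcome unchanged.
Holding the reachable choices fixed and varying the unreachable ones freely already gives 2 × 2 = 4 equivalent strategies.
No other strategy reproduces this row, so those 4 are the full class: Mid/T/x/f, Mid/T/x/k, Mid/T/z/f, Mid/T/z/k.

4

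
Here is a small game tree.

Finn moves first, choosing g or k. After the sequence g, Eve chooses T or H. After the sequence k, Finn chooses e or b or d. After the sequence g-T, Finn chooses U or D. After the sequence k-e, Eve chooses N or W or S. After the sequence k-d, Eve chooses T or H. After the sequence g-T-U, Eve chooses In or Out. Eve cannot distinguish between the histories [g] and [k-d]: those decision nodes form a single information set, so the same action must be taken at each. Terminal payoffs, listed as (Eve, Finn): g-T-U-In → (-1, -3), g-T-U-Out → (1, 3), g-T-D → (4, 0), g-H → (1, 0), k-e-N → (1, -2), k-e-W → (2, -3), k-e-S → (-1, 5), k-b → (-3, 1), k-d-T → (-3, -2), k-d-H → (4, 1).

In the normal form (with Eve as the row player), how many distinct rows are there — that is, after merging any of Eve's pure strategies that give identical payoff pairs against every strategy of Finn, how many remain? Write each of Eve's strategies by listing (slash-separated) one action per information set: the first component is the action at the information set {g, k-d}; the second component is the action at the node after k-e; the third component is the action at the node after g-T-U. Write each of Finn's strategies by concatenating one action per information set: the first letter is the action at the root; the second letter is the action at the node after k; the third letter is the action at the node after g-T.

9

Eve has 12 pure strategies: T/N/In, T/N/Out, T/W/In, T/W/Out, T/S/In, T/S/Out, H/N/In, H/N/Out, H/W/In, H/W/Out, H/S/In, H/S/Out. Columns: geU, geD, gbU, gbD, gdU, gdD, keU, keD, kbU, kbD, kdU, kdD.
{T/N/In} → row (-1,-3) (4,0) (-1,-3) (4,0) (-1,-3) (4,0) (1,-2) (1,-2) (-3,1) (-3,1) (-3,-2) (-3,-2)
{T/N/Out} → row (1,3) (4,0) (1,3) (4,0) (1,3) (4,0) (1,-2) (1,-2) (-3,1) (-3,1) (-3,-2) (-3,-2)
{T/W/In} → row (-1,-3) (4,0) (-1,-3) (4,0) (-1,-3) (4,0) (2,-3) (2,-3) (-3,1) (-3,1) (-3,-2) (-3,-2)
{T/W/Out} → row (1,3) (4,0) (1,3) (4,0) (1,3) (4,0) (2,-3) (2,-3) (-3,1) (-3,1) (-3,-2) (-3,-2)
{T/S/In} → row (-1,-3) (4,0) (-1,-3) (4,0) (-1,-3) (4,0) (-1,5) (-1,5) (-3,1) (-3,1) (-3,-2) (-3,-2)
{T/S/Out} → row (1,3) (4,0) (1,3) (4,0) (1,3) (4,0) (-1,5) (-1,5) (-3,1) (-3,1) (-3,-2) (-3,-2)
{H/N/In, H/N/Out} → row (1,0) (1,0) (1,0) (1,0) (1,0) (1,0) (1,-2) (1,-2) (-3,1) (-3,1) (4,1) (4,1)
{H/W/In, H/W/Out} → row (1,0) (1,0) (1,0) (1,0) (1,0) (1,0) (2,-3) (2,-3) (-3,1) (-3,1) (4,1) (4,1)
{H/S/In, H/S/Out} → row (1,0) (1,0) (1,0) (1,0) (1,0) (1,0) (-1,5) (-1,5) (-3,1) (-3,1) (4,1) (4,1)
That's 9 distinct rows out of 12 strategies.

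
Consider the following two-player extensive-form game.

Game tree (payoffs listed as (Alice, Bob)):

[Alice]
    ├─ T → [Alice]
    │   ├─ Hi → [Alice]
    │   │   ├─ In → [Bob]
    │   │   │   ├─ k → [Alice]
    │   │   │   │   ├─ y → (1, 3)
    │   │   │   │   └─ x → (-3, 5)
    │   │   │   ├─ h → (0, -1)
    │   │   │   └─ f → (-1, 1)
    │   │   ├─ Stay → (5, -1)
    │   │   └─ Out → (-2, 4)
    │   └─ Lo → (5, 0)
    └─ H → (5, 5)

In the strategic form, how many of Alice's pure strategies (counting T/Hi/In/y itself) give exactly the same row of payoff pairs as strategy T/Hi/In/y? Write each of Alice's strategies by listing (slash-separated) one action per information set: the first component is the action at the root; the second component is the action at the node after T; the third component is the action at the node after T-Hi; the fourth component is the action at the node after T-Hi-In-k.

Row for T/Hi/In/y (columns k, h, f): (1,3) (0,-1) (-1,1).
Every one of Alice's information sets is on the play path for some reply by Bob when Alice follows T/Hi/In/y.
Changing the action at any of them therefore changes at least one column, so only T/Hi/In/y itself gives this row.

1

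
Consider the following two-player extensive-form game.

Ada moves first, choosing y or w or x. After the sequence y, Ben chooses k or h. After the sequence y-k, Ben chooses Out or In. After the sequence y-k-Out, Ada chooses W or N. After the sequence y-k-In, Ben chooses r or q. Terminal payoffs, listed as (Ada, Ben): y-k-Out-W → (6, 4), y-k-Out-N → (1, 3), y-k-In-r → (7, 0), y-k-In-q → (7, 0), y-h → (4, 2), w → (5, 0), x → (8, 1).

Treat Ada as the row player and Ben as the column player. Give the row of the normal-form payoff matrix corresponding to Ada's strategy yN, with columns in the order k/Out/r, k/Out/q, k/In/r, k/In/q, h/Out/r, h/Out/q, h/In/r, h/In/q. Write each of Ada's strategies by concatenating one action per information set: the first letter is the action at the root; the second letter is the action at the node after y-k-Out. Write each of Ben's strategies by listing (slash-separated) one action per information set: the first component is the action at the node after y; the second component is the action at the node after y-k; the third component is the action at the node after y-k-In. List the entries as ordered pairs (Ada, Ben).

vs k/Out/r: Ada plays y → Ben plays k at [y] → Ben plays Out at [y-k] → Ada plays N at [y-k-Out] → (1, 3)
vs k/Out/q: Ada plays y → Ben plays k at [y] → Ben plays Out at [y-k] → Ada plays N at [y-k-Out] → (1, 3)
vs k/In/r: Ada plays y → Ben plays k at [y] → Ben plays In at [y-k] → Ben plays r at [y-k-In] → (7, 0)
vs k/In/q: Ada plays y → Ben plays k at [y] → Ben plays In at [y-k] → Ben plays q at [y-k-In] → (7, 0)
vs h/Out/r: Ada plays y → Ben plays h at [y] → (4, 2)
vs h/Out/q: Ada plays y → Ben plays h at [y] → (4, 2)
vs h/In/r: Ada plays y → Ben plays h at [y] → (4, 2)
vs h/In/q: Ada plays y → Ben plays h at [y] → (4, 2)

(1,3) (1,3) (7,0) (7,0) (4,2) (4,2) (4,2) (4,2)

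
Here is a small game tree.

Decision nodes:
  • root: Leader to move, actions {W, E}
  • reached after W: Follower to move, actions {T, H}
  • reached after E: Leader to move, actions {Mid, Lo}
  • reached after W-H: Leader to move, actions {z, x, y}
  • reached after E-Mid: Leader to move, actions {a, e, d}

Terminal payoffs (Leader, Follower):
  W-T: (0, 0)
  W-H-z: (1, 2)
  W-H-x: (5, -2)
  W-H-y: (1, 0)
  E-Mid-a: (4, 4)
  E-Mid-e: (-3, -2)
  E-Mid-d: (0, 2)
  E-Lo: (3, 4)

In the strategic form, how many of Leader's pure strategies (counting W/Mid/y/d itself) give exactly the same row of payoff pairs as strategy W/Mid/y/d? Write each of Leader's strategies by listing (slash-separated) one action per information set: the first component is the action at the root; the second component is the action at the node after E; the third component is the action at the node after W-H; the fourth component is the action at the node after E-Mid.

Row for W/Mid/y/d (columns T, H): (0,0) (1,0).
Under W/Mid/y/d, Leader's choice at the node after E and at the node after E-Mid can never be reached regardless of what Follower does, so varying those choices leaves every outcome unchanged.
Holding the reachable choices fixed and varying the unreachable ones freely already gives 2 × 3 = 6 equivalent strategies.
No other strategy reproduces this row, so those 6 are the full class: W/Mid/y/a, W/Mid/y/e, W/Mid/y/d, W/Lo/y/a, W/Lo/y/e, W/Lo/y/d.

6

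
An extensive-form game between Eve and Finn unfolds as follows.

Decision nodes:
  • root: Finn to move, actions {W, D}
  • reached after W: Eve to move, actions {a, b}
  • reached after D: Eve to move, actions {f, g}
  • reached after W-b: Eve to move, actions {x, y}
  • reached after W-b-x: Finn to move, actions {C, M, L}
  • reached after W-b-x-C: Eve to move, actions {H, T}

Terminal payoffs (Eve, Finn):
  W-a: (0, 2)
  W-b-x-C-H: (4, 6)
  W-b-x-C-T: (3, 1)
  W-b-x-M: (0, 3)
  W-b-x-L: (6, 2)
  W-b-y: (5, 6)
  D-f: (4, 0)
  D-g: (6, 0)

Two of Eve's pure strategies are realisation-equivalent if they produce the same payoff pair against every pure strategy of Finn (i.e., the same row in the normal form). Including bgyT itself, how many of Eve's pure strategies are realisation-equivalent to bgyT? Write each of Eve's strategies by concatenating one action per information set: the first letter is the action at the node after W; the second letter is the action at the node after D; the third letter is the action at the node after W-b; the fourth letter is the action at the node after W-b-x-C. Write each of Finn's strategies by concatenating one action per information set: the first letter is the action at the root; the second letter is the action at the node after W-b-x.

2

Row for bgyT (columns WC, WM, WL, DC, DM, DL): (5,6) (5,6) (5,6) (6,0) (6,0) (6,0).
Under bgyT, Eve's choice at the node after W-b-x-C can never be reached regardless of what Finn does, so varying those choices leaves every outcome unchanged.
Holding the reachable choices fixed and varying the unreachable one freely already gives 2 equivalent strategies.
No other strategy reproduces this row, so those 2 are the full class: bgyH, bgyT.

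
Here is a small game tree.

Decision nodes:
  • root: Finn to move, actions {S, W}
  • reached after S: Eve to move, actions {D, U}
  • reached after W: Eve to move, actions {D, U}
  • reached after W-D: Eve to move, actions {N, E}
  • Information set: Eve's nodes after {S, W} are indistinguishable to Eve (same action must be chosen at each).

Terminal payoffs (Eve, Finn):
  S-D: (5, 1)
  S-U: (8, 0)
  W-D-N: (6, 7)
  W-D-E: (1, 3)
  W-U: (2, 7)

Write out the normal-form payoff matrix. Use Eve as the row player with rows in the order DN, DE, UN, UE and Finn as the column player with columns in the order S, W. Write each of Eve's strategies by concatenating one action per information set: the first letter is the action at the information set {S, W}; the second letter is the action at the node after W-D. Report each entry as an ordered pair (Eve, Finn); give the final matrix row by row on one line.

DN: (5,1) (6,7) | DE: (5,1) (1,3) | UN: (8,0) (2,7) | UE: (8,0) (2,7)

Row DN: S→(5,1), W→(6,7)
Row DE: S→(5,1), W→(1,3)
Row UN: S→(8,0), W→(2,7)
Row UE: S→(8,0), W→(2,7)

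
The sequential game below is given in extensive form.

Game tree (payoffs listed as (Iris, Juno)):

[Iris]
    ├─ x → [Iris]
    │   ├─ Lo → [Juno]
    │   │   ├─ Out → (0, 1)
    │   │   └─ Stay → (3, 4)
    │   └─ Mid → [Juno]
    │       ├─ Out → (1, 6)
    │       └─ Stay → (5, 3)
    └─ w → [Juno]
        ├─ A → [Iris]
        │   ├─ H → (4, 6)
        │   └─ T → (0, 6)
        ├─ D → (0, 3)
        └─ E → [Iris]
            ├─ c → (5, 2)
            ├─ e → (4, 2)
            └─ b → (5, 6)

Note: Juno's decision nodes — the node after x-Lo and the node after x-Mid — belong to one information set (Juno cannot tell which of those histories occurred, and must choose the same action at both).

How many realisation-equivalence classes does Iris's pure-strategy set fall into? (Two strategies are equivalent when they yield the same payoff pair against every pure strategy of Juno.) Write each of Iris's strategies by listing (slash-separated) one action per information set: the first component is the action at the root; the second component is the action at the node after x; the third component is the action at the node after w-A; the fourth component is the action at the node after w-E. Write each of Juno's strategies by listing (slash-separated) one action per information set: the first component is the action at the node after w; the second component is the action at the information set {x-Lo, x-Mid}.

8

Iris has 24 pure strategies: x/Lo/H/c, x/Lo/H/e, x/Lo/H/b, x/Lo/T/c, x/Lo/T/e, x/Lo/T/b, x/Mid/H/c, x/Mid/H/e, x/Mid/H/b, x/Mid/T/c, x/Mid/T/e, x/Mid/T/b, w/Lo/H/c, w/Lo/H/e, w/Lo/H/b, w/Lo/T/c, w/Lo/T/e, w/Lo/T/b, w/Mid/H/c, w/Mid/H/e, w/Mid/H/b, w/Mid/T/c, w/Mid/T/e, w/Mid/T/b. Columns: A/Out, A/Stay, D/Out, D/Stay, E/Out, E/Stay.
{x/Lo/H/c, x/Lo/H/e, x/Lo/H/b, x/Lo/T/c, x/Lo/T/e, x/Lo/T/b} → row (0,1) (3,4) (0,1) (3,4) (0,1) (3,4)
{x/Mid/H/c, x/Mid/H/e, x/Mid/H/b, x/Mid/T/c, x/Mid/T/e, x/Mid/T/b} → row (1,6) (5,3) (1,6) (5,3) (1,6) (5,3)
{w/Lo/H/c, w/Mid/H/c} → row (4,6) (4,6) (0,3) (0,3) (5,2) (5,2)
{w/Lo/H/e, w/Mid/H/e} → row (4,6) (4,6) (0,3) (0,3) (4,2) (4,2)
{w/Lo/H/b, w/Mid/H/b} → row (4,6) (4,6) (0,3) (0,3) (5,6) (5,6)
{w/Lo/T/c, w/Mid/T/c} → row (0,6) (0,6) (0,3) (0,3) (5,2) (5,2)
{w/Lo/T/e, w/Mid/T/e} → row (0,6) (0,6) (0,3) (0,3) (4,2) (4,2)
{w/Lo/T/b, w/Mid/T/b} → row (0,6) (0,6) (0,3) (0,3) (5,6) (5,6)
That's 8 distinct rows out of 24 strategies.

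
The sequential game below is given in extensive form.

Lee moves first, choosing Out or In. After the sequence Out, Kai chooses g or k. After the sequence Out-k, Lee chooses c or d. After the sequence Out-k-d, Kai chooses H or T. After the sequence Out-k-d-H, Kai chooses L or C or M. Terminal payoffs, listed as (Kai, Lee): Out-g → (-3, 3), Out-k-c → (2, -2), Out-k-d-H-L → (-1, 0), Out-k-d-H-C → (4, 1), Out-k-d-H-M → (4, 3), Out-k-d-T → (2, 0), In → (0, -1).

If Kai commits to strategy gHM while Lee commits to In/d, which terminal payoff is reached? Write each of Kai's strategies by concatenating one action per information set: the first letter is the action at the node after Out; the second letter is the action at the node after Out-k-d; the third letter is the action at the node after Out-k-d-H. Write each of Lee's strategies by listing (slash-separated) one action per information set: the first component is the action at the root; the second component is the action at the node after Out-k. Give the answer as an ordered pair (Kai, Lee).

(0, -1)

Trace the play path from the root:
  Lee plays In
→ terminal payoff (0, -1).
(Kai's choice at the node after Out is never reached on this path, so it doesn't affect the outcome.)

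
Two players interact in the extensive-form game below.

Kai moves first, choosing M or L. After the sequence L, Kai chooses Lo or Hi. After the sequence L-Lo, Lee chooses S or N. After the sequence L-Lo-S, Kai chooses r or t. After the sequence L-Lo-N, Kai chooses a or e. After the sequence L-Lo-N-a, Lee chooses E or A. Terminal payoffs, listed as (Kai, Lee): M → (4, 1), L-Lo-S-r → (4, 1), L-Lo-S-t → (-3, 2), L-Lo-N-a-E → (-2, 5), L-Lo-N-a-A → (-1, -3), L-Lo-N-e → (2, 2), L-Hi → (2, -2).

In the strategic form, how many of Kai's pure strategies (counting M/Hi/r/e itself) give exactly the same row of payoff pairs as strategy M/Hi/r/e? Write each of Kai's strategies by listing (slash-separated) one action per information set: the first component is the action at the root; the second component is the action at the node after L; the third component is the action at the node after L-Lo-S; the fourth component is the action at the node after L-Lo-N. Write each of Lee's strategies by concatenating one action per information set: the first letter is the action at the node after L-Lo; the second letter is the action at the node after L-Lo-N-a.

Row for M/Hi/r/e (columns SE, SA, NE, NA): (4,1) (4,1) (4,1) (4,1).
Under M/Hi/r/e, Kai's choice at the node after L and at the node after L-Lo-S and at the node after L-Lo-N can never be reached regardless of what Lee does, so varying those choices leaves every outcome unchanged.
Holding the reachable choices fixed and varying the unreachable ones freely already gives 2 × 2 × 2 = 8 equivalent strategies.
No other strategy reproduces this row, so those 8 are the full class: M/Lo/r/a, M/Lo/r/e, M/Lo/t/a, M/Lo/t/e, M/Hi/r/a, M/Hi/r/e, M/Hi/t/a, M/Hi/t/e.

8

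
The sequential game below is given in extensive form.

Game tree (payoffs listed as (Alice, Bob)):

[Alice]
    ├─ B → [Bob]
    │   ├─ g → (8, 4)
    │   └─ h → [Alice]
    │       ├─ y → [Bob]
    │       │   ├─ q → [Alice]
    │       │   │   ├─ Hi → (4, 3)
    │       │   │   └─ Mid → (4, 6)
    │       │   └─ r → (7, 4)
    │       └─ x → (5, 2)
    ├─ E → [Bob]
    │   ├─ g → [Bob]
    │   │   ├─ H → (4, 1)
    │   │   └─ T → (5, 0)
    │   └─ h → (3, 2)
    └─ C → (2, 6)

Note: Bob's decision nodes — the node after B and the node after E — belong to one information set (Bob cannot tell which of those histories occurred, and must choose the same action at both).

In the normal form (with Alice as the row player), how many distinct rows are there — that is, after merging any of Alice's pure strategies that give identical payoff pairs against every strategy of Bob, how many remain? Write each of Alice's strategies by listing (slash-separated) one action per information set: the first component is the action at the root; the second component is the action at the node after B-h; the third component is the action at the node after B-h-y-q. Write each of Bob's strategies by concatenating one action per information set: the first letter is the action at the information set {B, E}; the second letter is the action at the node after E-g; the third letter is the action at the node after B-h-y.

5

Alice has 12 pure strategies: B/y/Hi, B/y/Mid, B/x/Hi, B/x/Mid, E/y/Hi, E/y/Mid, E/x/Hi, E/x/Mid, C/y/Hi, C/y/Mid, C/x/Hi, C/x/Mid. Columns: gHq, gHr, gTq, gTr, hHq, hHr, hTq, hTr.
{B/y/Hi} → row (8,4) (8,4) (8,4) (8,4) (4,3) (7,4) (4,3) (7,4)
{B/y/Mid} → row (8,4) (8,4) (8,4) (8,4) (4,6) (7,4) (4,6) (7,4)
{B/x/Hi, B/x/Mid} → row (8,4) (8,4) (8,4) (8,4) (5,2) (5,2) (5,2) (5,2)
{E/y/Hi, E/y/Mid, E/x/Hi, E/x/Mid} → row (4,1) (4,1) (5,0) (5,0) (3,2) (3,2) (3,2) (3,2)
{C/y/Hi, C/y/Mid, C/x/Hi, C/x/Mid} → row (2,6) (2,6) (2,6) (2,6) (2,6) (2,6) (2,6) (2,6)
That's 5 distinct rows out of 12 strategies.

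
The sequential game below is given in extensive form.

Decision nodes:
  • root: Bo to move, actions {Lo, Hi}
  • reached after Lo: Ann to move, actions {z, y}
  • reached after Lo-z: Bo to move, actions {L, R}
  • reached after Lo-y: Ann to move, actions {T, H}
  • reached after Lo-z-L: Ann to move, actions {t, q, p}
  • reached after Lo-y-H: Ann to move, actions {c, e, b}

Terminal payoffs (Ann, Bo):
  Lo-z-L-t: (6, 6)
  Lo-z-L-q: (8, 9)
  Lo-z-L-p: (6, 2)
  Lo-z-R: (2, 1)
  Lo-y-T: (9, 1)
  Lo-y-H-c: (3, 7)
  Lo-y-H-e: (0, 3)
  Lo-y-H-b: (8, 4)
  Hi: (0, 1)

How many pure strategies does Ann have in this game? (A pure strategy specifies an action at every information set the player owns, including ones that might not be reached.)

Ann owns the node after Lo with actions {z, y} — two choices.
Ann owns the node after Lo-y with actions {T, H} — two choices.
Ann owns the node after Lo-z-L with actions {t, q, p} — three choices.
Ann owns the node after Lo-y-H with actions {c, e, b} — three choices.
A pure strategy fixes one action at each information set independently, so the count is the product 2 × 2 × 3 × 3 = 36.
(For reference, Bo has 4 pure strategies, giving a 36×4 normal-form matrix.)

36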